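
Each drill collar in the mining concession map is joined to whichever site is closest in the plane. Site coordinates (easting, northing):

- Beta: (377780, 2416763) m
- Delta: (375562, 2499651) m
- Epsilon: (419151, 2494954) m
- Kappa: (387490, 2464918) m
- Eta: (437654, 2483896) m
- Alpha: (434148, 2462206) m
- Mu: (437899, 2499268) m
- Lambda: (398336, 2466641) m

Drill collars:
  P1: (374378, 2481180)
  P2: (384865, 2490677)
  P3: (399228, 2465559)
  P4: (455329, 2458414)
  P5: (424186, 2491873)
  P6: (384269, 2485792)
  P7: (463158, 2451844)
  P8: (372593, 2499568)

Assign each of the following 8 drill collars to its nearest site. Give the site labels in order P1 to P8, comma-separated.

P1 → Delta (d²=342579697.00)
P2 → Delta (d²=167078485.00)
P3 → Lambda (d²=1966388.00)
P4 → Alpha (d²=463014025.00)
P5 → Epsilon (d²=34843786.00)
P6 → Delta (d²=267883730.00)
P7 → Alpha (d²=948951144.00)
P8 → Delta (d²=8821850.00)

Delta, Delta, Lambda, Alpha, Epsilon, Delta, Alpha, Delta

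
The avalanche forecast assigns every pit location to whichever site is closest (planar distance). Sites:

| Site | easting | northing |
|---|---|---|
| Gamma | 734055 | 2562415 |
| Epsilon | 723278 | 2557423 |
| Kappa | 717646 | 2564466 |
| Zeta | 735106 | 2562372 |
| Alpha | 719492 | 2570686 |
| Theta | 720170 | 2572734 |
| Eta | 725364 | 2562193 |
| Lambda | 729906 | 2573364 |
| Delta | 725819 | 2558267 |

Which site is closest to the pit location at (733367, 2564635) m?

Gamma

Squared distances to each site:
Gamma: 5401744.000; Epsilon: 153800865.000; Kappa: 247178402.000; Zeta: 8145290.000; Alpha: 229130226.000; Theta: 239754610.000; Eta: 70011373.000; Lambda: 88173962.000; Delta: 97523728.000.
Minimum at Gamma.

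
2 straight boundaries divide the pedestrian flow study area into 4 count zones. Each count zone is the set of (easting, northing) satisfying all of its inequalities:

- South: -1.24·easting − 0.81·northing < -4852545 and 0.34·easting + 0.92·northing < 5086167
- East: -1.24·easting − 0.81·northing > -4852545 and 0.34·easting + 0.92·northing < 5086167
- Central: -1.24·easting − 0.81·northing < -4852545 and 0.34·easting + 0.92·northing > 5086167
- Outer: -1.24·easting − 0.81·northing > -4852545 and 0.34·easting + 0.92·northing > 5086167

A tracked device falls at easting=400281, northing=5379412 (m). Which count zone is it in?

South

-1.24·400281 − 0.81·5379412 = -4853672.160, which is < -4852545
0.34·400281 + 0.92·5379412 = 5085154.580, which is < 5086167
This sign pattern matches South.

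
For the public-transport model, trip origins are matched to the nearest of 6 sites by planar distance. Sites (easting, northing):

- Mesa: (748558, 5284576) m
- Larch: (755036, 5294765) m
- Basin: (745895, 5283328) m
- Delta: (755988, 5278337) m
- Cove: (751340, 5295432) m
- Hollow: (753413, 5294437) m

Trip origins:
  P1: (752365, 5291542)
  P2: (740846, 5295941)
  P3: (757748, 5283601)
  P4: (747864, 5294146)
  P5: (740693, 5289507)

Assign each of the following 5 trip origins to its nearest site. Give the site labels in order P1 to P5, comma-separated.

P1 → Hollow (d²=9479329.00)
P2 → Cove (d²=110383117.00)
P3 → Delta (d²=30807296.00)
P4 → Cove (d²=13736372.00)
P5 → Basin (d²=65240845.00)

Hollow, Cove, Delta, Cove, Basin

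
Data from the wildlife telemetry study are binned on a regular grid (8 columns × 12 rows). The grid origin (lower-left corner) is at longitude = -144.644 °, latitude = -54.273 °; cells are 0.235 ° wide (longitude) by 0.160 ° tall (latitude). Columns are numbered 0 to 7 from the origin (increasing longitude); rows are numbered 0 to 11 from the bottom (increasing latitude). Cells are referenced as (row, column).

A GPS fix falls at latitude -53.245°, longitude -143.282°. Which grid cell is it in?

(6, 5)

Column index: ⌊(-143.282 − -144.644) / 0.235⌋ = ⌊5.796⌋ = 5
Row offset from origin: ⌊(-53.245 − -54.273) / 0.160⌋ = ⌊6.425⌋ = 6 → row 6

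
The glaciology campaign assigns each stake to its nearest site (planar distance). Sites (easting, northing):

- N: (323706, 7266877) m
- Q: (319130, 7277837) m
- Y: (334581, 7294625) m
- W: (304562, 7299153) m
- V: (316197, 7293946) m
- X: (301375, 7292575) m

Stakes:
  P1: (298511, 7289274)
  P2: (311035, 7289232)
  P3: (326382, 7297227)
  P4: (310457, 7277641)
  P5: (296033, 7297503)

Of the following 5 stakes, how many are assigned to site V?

P1 → X
P2 → V
P3 → Y
P4 → Q
P5 → X
1 of the 5 goes to V.

1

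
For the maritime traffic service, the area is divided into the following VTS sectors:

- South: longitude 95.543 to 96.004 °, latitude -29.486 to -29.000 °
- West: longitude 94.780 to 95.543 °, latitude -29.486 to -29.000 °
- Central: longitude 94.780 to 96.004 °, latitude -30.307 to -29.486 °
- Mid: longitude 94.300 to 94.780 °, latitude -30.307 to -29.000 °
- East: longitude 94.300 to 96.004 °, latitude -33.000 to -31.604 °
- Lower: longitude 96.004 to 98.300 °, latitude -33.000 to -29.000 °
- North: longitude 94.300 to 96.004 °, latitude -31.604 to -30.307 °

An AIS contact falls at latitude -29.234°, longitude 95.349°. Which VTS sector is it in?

West

The point has longitude = 95.349 and latitude = -29.234.
Only West satisfies 94.780 ≤ longitude ≤ 95.543 and -29.486 ≤ latitude ≤ -29.000.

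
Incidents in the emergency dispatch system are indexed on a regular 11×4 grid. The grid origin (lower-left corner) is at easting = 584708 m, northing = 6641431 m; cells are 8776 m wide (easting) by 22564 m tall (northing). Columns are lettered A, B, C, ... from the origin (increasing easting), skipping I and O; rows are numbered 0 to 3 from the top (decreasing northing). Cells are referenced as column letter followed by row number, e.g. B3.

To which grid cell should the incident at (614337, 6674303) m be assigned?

D2

Column index: ⌊(614337 − 584708) / 8776⌋ = ⌊3.376⌋ = 3 → column D
Row offset from origin: ⌊(6674303 − 6641431) / 22564⌋ = ⌊1.457⌋ = 1 → row 2 (counted from top)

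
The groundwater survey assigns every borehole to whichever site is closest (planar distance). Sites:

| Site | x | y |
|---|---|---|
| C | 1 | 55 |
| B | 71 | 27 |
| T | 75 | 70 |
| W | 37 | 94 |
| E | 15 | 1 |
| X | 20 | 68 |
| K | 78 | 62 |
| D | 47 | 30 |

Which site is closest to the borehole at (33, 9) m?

E

Squared distances to each site:
C: 3140.000; B: 1768.000; T: 5485.000; W: 7241.000; E: 388.000; X: 3650.000; K: 4834.000; D: 637.000.
Minimum at E.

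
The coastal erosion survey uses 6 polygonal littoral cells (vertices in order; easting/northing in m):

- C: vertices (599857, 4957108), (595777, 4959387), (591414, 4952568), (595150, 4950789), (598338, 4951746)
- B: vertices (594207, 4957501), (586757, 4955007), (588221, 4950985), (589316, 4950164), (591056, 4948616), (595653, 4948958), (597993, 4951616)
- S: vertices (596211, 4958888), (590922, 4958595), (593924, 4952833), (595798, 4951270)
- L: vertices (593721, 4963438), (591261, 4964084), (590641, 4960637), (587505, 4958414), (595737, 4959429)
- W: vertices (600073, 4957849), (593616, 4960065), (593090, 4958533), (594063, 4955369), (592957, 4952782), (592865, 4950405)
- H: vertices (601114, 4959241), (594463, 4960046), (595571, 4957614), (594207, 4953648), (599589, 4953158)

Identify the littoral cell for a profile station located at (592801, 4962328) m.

Cast a ray rightward from (592801, 4962328). For each polygon, the edges (by vertex number in listed order) whose endpoints lie on opposite sides of northing = 4962328, where each meets that height, and whether that is right or left of the point:
C: no edge straddles that height → 0 crossings.
B: no edge straddles that height → 0 crossings.
S: no edge straddles that height → 0 crossings.
L: 2–3 at easting≈590945.2 (left), 5–1 at easting≈594279.2 (right) → 1 crossing.
W: no edge straddles that height → 0 crossings.
H: no edge straddles that height → 0 crossings.
Only L has an odd count, so the point is inside L.

L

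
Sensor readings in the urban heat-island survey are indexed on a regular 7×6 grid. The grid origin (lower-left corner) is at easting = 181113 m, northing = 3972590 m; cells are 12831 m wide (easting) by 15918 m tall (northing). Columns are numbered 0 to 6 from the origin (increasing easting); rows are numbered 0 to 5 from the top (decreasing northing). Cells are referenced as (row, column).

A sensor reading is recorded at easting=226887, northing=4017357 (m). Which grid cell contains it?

Column index: ⌊(226887 − 181113) / 12831⌋ = ⌊3.567⌋ = 3
Row offset from origin: ⌊(4017357 − 3972590) / 15918⌋ = ⌊2.812⌋ = 2 → row 3 (counted from top)

(3, 3)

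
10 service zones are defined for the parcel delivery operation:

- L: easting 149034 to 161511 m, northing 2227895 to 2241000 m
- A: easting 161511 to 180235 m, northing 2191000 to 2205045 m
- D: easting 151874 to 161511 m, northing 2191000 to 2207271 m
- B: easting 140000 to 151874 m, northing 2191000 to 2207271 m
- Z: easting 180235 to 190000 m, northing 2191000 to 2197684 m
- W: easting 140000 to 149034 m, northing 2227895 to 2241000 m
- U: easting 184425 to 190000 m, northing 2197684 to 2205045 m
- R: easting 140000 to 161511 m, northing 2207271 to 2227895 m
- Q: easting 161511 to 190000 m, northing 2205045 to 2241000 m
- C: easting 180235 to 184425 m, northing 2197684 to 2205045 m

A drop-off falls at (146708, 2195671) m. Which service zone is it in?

The point has easting = 146708 and northing = 2195671.
Only B satisfies 140000 ≤ easting ≤ 151874 and 2191000 ≤ northing ≤ 2207271.

B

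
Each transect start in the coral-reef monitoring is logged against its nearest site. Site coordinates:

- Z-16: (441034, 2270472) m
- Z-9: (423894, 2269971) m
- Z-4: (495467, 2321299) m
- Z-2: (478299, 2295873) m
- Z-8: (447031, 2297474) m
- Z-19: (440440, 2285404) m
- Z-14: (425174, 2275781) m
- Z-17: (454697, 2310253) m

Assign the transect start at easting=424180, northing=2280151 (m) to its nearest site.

Squared distances to each site:
Z-16: 377740357.000; Z-9: 103714196.000; Z-4: 6774994273.000; Z-2: 3176047445.000; Z-8: 822254530.000; Z-19: 291981609.000; Z-14: 20084936.000; Z-17: 1837417693.000.
Minimum at Z-14.

Z-14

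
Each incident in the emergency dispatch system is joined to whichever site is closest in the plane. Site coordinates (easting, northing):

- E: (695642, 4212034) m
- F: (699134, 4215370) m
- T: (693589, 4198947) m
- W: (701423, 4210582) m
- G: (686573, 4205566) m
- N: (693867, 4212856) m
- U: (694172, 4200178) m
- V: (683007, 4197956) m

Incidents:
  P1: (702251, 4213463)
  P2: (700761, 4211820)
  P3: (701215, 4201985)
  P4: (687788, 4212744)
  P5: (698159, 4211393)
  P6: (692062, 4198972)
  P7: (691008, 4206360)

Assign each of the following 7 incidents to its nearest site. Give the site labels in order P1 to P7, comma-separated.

W, W, U, N, E, T, G

P1 → W (d²=8985745.00)
P2 → W (d²=1970888.00)
P3 → U (d²=52869098.00)
P4 → N (d²=36966785.00)
P5 → E (d²=6746170.00)
P6 → T (d²=2332354.00)
P7 → G (d²=20299661.00)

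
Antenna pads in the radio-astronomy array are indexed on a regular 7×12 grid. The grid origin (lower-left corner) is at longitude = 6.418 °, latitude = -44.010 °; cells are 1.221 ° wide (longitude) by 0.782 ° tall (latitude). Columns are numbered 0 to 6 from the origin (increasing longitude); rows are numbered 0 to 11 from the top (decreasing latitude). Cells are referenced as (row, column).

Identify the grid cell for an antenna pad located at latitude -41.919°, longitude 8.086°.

Column index: ⌊(8.086 − 6.418) / 1.221⌋ = ⌊1.366⌋ = 1
Row offset from origin: ⌊(-41.919 − -44.010) / 0.782⌋ = ⌊2.674⌋ = 2 → row 9 (counted from top)

(9, 1)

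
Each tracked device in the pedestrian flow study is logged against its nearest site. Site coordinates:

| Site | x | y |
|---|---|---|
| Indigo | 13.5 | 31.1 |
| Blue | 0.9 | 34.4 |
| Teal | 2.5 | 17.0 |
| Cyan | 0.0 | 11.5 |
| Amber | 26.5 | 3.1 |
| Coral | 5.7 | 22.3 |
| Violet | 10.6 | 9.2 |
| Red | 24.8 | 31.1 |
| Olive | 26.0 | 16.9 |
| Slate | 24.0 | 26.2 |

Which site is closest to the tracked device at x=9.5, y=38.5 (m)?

Squared distances to each site:
Indigo: 70.760; Blue: 90.770; Teal: 511.250; Cyan: 819.250; Amber: 1542.160; Coral: 276.880; Violet: 859.700; Red: 288.850; Olive: 738.810; Slate: 361.540.
Minimum at Indigo.

Indigo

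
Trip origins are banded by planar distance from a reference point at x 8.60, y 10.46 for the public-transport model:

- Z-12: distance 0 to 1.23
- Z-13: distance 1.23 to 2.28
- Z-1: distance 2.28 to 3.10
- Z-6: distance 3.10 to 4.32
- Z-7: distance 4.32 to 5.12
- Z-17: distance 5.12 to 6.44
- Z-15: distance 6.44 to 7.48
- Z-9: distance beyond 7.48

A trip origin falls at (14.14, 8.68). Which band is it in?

Distance = √((14.14−8.60)² + (8.68−10.46)²) = √(30.692 + 3.168) = 5.819.
5.12 ≤ 5.819 < 6.44 → Z-17.

Z-17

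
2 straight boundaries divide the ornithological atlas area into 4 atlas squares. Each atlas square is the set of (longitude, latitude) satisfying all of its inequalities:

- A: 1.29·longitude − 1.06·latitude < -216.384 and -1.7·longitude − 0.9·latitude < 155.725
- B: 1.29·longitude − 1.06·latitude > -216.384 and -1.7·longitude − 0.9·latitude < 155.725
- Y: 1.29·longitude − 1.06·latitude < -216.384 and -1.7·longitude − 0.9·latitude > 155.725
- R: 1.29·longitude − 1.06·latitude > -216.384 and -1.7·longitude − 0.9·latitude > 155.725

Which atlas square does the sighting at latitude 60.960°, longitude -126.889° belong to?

Y

1.29·-126.889 − 1.06·60.960 = -228.304, which is < -216.384
-1.7·-126.889 − 0.9·60.960 = 160.847, which is > 155.725
This sign pattern matches Y.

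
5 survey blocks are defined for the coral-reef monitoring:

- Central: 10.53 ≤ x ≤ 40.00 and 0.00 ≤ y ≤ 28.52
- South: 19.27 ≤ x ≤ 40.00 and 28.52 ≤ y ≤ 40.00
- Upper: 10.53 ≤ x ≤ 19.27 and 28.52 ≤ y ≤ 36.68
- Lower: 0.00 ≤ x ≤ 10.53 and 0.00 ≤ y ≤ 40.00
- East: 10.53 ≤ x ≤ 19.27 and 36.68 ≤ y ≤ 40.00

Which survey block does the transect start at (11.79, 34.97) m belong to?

Upper

The point has x = 11.79 and y = 34.97.
Only Upper satisfies 10.53 ≤ x ≤ 19.27 and 28.52 ≤ y ≤ 36.68.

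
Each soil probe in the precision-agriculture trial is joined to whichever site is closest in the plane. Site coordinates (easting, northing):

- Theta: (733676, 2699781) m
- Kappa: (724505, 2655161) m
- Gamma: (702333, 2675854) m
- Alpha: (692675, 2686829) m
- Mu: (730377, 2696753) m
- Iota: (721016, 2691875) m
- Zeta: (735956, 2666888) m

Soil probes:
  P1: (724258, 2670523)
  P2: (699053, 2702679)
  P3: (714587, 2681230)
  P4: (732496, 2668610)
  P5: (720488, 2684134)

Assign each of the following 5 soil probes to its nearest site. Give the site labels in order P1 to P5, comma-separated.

P1 → Zeta (d²=150056429.00)
P2 → Alpha (d²=291901384.00)
P3 → Iota (d²=154648066.00)
P4 → Zeta (d²=14936884.00)
P5 → Iota (d²=60201865.00)

Zeta, Alpha, Iota, Zeta, Iota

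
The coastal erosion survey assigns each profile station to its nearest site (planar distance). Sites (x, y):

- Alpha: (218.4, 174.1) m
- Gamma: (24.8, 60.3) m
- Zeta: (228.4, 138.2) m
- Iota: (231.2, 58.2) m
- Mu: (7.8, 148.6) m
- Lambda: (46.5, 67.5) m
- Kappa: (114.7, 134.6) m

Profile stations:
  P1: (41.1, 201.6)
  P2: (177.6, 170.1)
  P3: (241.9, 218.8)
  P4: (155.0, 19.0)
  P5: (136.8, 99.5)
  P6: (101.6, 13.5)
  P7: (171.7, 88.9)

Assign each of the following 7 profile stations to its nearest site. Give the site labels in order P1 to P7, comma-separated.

P1 → Mu (d²=3917.89)
P2 → Alpha (d²=1680.64)
P3 → Alpha (d²=2550.34)
P4 → Iota (d²=7343.08)
P5 → Kappa (d²=1720.42)
P6 → Lambda (d²=5952.01)
P7 → Iota (d²=4482.74)

Mu, Alpha, Alpha, Iota, Kappa, Lambda, Iota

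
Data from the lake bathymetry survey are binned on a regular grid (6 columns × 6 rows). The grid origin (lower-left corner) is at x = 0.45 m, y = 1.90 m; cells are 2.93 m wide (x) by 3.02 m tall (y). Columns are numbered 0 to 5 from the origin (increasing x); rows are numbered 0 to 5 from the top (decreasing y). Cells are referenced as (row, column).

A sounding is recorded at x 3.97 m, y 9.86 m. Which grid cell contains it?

(3, 1)

Column index: ⌊(3.97 − 0.45) / 2.93⌋ = ⌊1.201⌋ = 1
Row offset from origin: ⌊(9.86 − 1.90) / 3.02⌋ = ⌊2.636⌋ = 2 → row 3 (counted from top)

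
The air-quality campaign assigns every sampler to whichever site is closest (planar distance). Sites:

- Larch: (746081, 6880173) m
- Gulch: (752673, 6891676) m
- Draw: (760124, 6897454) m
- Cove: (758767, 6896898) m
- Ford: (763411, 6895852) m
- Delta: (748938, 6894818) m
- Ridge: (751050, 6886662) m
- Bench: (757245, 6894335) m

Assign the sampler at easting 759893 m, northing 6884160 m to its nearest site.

Squared distances to each site:
Larch: 206667513.000; Gulch: 108618656.000; Draw: 176783797.000; Cove: 163524520.000; Ford: 149079188.000; Delta: 233604989.000; Ridge: 84458653.000; Bench: 110542529.000.
Minimum at Ridge.

Ridge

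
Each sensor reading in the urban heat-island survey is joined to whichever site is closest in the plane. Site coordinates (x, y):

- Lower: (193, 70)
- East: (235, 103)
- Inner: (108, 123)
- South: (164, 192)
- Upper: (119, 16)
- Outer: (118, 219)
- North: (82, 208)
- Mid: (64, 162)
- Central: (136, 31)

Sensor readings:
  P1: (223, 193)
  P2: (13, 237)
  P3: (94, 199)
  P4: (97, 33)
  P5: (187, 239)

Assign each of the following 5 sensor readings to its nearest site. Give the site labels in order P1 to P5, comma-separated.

South, North, North, Upper, South

P1 → South (d²=3482.00)
P2 → North (d²=5602.00)
P3 → North (d²=225.00)
P4 → Upper (d²=773.00)
P5 → South (d²=2738.00)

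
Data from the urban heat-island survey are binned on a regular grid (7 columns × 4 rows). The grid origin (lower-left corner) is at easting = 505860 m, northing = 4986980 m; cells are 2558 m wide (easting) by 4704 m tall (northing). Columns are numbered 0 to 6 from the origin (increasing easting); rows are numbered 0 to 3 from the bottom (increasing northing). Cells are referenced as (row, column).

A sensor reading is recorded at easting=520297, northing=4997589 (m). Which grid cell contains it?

(2, 5)

Column index: ⌊(520297 − 505860) / 2558⌋ = ⌊5.644⌋ = 5
Row offset from origin: ⌊(4997589 − 4986980) / 4704⌋ = ⌊2.255⌋ = 2 → row 2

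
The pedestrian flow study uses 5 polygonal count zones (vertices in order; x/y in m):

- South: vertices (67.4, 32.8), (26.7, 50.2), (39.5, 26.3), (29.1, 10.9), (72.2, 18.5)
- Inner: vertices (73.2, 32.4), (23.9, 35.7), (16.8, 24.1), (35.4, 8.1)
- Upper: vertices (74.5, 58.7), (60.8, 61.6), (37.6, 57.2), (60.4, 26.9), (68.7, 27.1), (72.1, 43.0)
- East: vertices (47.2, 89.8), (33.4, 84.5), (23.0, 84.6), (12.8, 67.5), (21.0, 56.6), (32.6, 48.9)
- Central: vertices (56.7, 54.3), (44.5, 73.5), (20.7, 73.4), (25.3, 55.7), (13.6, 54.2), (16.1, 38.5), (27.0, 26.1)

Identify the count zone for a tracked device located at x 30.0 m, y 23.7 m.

Inner

Cast a ray rightward from (30.0, 23.7). For each polygon, the edges (by vertex number in listed order) whose endpoints lie on opposite sides of y = 23.7, where each meets that height, and whether that is right or left of the point:
South: 3–4 at x≈37.74 (right), 5–1 at x≈70.45 (right) → 2 crossings.
Inner: 3–4 at x≈17.27 (left), 4–1 at x≈59.67 (right) → 1 crossing.
Upper: no edge straddles that height → 0 crossings.
East: no edge straddles that height → 0 crossings.
Central: no edge straddles that height → 0 crossings.
Only Inner has an odd count, so the point is inside Inner.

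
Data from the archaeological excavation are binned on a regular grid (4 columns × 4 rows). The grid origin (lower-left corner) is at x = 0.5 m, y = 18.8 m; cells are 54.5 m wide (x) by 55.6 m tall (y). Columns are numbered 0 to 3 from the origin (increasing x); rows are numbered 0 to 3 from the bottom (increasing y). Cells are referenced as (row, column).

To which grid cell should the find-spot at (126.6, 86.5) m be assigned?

Column index: ⌊(126.6 − 0.5) / 54.5⌋ = ⌊2.314⌋ = 2
Row offset from origin: ⌊(86.5 − 18.8) / 55.6⌋ = ⌊1.218⌋ = 1 → row 1

(1, 2)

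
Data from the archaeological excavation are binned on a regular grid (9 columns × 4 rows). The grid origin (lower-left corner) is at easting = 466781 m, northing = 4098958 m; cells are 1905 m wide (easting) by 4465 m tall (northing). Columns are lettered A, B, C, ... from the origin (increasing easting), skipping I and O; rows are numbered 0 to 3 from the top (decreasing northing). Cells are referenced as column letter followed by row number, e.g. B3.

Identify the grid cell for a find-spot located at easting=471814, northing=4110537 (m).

C1

Column index: ⌊(471814 − 466781) / 1905⌋ = ⌊2.642⌋ = 2 → column C
Row offset from origin: ⌊(4110537 − 4098958) / 4465⌋ = ⌊2.593⌋ = 2 → row 1 (counted from top)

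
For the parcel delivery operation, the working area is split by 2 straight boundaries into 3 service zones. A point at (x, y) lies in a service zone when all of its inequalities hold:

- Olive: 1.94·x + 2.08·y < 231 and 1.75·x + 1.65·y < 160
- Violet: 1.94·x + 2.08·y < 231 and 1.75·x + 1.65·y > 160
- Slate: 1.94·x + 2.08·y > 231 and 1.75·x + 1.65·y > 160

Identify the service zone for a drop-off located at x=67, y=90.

1.94·67 + 2.08·90 = 317.180, which is > 231
1.75·67 + 1.65·90 = 265.750, which is > 160
This sign pattern matches Slate.

Slate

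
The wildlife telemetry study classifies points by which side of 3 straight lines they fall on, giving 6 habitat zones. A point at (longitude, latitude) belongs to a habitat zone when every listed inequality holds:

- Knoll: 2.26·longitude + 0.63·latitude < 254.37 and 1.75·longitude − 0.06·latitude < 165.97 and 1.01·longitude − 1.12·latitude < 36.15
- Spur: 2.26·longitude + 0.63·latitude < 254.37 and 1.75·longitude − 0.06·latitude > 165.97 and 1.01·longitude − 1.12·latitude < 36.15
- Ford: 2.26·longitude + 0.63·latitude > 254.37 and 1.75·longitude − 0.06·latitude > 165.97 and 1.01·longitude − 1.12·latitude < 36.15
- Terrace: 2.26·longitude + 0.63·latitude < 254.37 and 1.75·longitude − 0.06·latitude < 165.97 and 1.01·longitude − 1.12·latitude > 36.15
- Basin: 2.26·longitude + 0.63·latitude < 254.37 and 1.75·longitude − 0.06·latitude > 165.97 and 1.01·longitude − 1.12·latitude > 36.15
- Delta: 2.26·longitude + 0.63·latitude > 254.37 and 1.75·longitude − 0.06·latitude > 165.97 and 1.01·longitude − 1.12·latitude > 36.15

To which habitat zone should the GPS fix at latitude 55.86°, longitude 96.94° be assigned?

Spur

2.26·96.94 + 0.63·55.86 = 254.276, which is < 254.37
1.75·96.94 − 0.06·55.86 = 166.293, which is > 165.97
1.01·96.94 − 1.12·55.86 = 35.346, which is < 36.15
This sign pattern matches Spur.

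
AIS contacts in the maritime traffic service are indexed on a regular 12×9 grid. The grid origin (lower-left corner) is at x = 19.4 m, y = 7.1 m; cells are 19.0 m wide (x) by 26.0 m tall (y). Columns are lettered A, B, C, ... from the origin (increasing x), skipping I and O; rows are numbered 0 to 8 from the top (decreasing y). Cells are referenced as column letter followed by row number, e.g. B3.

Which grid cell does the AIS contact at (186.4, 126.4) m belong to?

Column index: ⌊(186.4 − 19.4) / 19.0⌋ = ⌊8.789⌋ = 8 → column J
Row offset from origin: ⌊(126.4 − 7.1) / 26.0⌋ = ⌊4.588⌋ = 4 → row 4 (counted from top)

J4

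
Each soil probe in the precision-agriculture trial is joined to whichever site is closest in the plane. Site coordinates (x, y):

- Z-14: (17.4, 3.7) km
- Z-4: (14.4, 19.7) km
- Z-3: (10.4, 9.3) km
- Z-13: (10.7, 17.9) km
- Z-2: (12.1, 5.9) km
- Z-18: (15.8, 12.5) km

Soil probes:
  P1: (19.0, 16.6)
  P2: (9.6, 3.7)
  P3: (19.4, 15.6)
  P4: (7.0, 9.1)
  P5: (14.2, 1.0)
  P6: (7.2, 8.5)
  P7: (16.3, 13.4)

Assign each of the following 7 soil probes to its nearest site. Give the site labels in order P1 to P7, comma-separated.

P1 → Z-18 (d²=27.05)
P2 → Z-2 (d²=11.09)
P3 → Z-18 (d²=22.57)
P4 → Z-3 (d²=11.60)
P5 → Z-14 (d²=17.53)
P6 → Z-3 (d²=10.88)
P7 → Z-18 (d²=1.06)

Z-18, Z-2, Z-18, Z-3, Z-14, Z-3, Z-18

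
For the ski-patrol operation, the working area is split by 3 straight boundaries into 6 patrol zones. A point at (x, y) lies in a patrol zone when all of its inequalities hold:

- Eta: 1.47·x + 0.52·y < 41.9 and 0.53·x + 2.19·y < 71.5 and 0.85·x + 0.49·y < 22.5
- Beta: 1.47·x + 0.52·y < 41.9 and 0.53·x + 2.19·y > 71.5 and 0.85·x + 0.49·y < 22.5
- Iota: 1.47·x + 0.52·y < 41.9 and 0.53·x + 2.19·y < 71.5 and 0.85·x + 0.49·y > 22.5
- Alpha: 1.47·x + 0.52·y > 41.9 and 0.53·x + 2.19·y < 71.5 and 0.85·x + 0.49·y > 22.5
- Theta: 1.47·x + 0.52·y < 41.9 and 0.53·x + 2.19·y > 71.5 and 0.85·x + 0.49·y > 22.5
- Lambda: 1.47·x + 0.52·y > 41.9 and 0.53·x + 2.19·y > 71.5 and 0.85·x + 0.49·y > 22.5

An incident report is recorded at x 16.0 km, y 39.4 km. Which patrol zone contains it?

1.47·16.0 + 0.52·39.4 = 44.008, which is > 41.9
0.53·16.0 + 2.19·39.4 = 94.766, which is > 71.5
0.85·16.0 + 0.49·39.4 = 32.906, which is > 22.5
This sign pattern matches Lambda.

Lambda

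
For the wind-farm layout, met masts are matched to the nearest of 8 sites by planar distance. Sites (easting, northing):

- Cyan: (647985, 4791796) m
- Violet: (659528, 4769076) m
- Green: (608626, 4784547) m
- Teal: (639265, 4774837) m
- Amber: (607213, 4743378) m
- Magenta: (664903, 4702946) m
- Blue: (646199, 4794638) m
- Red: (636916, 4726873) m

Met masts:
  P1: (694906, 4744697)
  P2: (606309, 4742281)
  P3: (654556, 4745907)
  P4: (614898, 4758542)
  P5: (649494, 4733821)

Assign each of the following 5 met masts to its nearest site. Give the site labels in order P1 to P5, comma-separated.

P1 → Violet (d²=1845938525.00)
P2 → Amber (d²=2020625.00)
P3 → Violet (d²=561523345.00)
P4 → Amber (d²=289006121.00)
P5 → Red (d²=206480788.00)

Violet, Amber, Violet, Amber, Red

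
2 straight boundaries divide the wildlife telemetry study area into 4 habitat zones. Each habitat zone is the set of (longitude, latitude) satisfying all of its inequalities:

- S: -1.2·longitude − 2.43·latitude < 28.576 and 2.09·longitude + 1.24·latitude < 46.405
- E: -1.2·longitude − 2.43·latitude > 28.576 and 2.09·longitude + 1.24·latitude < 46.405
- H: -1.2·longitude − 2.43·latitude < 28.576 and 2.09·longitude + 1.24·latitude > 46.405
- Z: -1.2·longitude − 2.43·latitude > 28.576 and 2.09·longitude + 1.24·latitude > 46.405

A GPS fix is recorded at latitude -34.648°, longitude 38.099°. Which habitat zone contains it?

E

-1.2·38.099 − 2.43·-34.648 = 38.476, which is > 28.576
2.09·38.099 + 1.24·-34.648 = 36.663, which is < 46.405
This sign pattern matches E.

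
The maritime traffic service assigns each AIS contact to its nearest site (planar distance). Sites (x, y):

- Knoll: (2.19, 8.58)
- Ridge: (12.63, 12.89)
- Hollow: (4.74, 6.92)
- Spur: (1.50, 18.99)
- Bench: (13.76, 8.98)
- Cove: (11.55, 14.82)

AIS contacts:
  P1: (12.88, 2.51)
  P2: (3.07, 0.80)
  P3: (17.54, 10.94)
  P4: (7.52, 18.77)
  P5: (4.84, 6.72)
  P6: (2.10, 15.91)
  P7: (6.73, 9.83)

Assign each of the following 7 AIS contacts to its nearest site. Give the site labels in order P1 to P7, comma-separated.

P1 → Bench (d²=42.64)
P2 → Hollow (d²=40.24)
P3 → Bench (d²=18.13)
P4 → Cove (d²=31.84)
P5 → Hollow (d²=0.05)
P6 → Spur (d²=9.85)
P7 → Hollow (d²=12.43)

Bench, Hollow, Bench, Cove, Hollow, Spur, Hollow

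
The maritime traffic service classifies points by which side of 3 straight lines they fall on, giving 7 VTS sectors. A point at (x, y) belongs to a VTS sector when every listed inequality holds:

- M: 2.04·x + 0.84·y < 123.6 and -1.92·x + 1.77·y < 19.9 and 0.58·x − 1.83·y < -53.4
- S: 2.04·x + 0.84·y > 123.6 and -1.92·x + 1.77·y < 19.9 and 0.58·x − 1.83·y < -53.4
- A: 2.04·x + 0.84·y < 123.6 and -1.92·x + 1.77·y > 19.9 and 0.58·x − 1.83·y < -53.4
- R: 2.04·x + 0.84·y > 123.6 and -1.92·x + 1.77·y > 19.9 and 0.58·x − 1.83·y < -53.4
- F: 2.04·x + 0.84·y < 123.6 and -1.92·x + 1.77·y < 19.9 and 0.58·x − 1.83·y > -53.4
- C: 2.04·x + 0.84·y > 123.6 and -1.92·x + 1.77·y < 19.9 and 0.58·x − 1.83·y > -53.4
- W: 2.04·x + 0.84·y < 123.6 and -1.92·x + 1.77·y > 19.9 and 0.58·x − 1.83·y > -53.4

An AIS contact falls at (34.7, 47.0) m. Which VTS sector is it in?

2.04·34.7 + 0.84·47.0 = 110.268, which is < 123.6
-1.92·34.7 + 1.77·47.0 = 16.566, which is < 19.9
0.58·34.7 − 1.83·47.0 = -65.884, which is < -53.4
This sign pattern matches M.

M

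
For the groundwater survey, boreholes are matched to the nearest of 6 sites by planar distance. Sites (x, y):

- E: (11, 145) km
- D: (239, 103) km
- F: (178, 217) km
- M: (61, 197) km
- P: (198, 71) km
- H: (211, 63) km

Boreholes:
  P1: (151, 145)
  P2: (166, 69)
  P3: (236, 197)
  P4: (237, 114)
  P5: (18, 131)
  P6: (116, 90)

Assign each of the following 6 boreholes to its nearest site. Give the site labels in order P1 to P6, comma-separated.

P1 → F (d²=5913.00)
P2 → P (d²=1028.00)
P3 → F (d²=3764.00)
P4 → D (d²=125.00)
P5 → E (d²=245.00)
P6 → P (d²=7085.00)

F, P, F, D, E, P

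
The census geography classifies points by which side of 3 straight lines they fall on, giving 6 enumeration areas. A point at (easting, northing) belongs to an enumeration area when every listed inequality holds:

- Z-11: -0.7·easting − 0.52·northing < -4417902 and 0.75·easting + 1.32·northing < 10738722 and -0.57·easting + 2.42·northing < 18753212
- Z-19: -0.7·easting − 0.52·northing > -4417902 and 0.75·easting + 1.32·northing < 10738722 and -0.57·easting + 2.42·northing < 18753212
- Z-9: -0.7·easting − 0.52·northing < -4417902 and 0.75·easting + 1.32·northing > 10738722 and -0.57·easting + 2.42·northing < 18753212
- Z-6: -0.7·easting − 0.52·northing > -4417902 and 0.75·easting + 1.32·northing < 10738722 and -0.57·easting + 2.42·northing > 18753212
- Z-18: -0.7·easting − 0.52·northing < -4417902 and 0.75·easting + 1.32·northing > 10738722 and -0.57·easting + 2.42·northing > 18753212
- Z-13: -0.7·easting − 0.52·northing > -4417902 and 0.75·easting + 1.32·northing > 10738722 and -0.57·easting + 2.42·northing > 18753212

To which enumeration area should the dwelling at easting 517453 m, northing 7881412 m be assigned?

Z-18

-0.7·517453 − 0.52·7881412 = -4460551.340, which is < -4417902
0.75·517453 + 1.32·7881412 = 10791553.590, which is > 10738722
-0.57·517453 + 2.42·7881412 = 18778068.830, which is > 18753212
This sign pattern matches Z-18.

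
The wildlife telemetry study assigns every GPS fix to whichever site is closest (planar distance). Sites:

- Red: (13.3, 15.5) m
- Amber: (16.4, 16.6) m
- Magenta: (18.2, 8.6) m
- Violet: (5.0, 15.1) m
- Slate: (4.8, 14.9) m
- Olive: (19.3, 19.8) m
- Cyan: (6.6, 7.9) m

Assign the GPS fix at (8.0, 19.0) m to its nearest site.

Squared distances to each site:
Red: 40.340; Amber: 76.320; Magenta: 212.200; Violet: 24.210; Slate: 27.050; Olive: 128.330; Cyan: 125.170.
Minimum at Violet.

Violet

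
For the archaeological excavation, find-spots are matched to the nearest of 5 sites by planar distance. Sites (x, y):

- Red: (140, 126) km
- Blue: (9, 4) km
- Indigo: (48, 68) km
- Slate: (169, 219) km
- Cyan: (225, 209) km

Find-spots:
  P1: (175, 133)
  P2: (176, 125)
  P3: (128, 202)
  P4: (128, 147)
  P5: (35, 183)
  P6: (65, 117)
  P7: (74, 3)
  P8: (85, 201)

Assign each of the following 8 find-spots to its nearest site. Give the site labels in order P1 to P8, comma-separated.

P1 → Red (d²=1274.00)
P2 → Red (d²=1297.00)
P3 → Slate (d²=1970.00)
P4 → Red (d²=585.00)
P5 → Indigo (d²=13394.00)
P6 → Indigo (d²=2690.00)
P7 → Blue (d²=4226.00)
P8 → Slate (d²=7380.00)

Red, Red, Slate, Red, Indigo, Indigo, Blue, Slate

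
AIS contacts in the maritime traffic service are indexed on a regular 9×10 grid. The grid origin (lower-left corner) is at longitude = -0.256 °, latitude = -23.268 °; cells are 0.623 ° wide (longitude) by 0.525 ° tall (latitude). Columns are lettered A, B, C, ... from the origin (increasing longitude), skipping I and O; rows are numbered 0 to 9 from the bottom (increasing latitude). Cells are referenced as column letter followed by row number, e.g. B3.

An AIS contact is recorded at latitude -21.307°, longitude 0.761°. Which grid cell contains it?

Column index: ⌊(0.761 − -0.256) / 0.623⌋ = ⌊1.632⌋ = 1 → column B
Row offset from origin: ⌊(-21.307 − -23.268) / 0.525⌋ = ⌊3.735⌋ = 3 → row 3

B3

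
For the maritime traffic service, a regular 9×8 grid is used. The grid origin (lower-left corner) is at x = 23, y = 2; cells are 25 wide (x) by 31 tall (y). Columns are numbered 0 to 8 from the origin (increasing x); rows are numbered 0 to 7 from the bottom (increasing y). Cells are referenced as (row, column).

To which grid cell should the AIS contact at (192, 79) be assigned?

Column index: ⌊(192 − 23) / 25⌋ = ⌊6.760⌋ = 6
Row offset from origin: ⌊(79 − 2) / 31⌋ = ⌊2.484⌋ = 2 → row 2

(2, 6)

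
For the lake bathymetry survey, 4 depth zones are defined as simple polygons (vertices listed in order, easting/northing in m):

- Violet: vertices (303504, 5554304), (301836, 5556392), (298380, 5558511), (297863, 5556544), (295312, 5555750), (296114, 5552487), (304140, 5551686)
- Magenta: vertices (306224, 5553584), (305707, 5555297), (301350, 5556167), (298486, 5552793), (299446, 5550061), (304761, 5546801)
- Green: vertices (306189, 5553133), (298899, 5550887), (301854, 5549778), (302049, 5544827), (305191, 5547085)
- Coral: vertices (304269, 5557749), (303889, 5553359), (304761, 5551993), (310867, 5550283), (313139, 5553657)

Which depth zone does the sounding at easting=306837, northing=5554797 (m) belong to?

Coral

Cast a ray rightward from (306837, 5554797). For each polygon, the edges (by vertex number in listed order) whose endpoints lie on opposite sides of northing = 5554797, where each meets that height, and whether that is right or left of the point:
Violet: 1–2 at easting≈303110.2 (left), 5–6 at easting≈295546.2 (left) → 0 crossings.
Magenta: 1–2 at easting≈305857.9 (left), 3–4 at easting≈300187.1 (left) → 0 crossings.
Green: no edge straddles that height → 0 crossings.
Coral: 1–2 at easting≈304013.5 (left), 5–1 at easting≈310667.9 (right) → 1 crossing.
Only Coral has an odd count, so the point is inside Coral.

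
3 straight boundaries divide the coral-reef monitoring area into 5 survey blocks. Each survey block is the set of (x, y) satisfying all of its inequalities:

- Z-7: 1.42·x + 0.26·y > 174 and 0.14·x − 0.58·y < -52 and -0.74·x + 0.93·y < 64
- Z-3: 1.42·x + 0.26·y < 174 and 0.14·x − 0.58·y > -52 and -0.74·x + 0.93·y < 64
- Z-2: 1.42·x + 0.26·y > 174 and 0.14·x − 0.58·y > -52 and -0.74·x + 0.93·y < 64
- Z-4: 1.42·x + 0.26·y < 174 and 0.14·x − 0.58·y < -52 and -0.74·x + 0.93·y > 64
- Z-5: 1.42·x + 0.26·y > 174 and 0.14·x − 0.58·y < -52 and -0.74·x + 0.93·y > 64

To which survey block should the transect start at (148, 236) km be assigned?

1.42·148 + 0.26·236 = 271.520, which is > 174
0.14·148 − 0.58·236 = -116.160, which is < -52
-0.74·148 + 0.93·236 = 109.960, which is > 64
This sign pattern matches Z-5.

Z-5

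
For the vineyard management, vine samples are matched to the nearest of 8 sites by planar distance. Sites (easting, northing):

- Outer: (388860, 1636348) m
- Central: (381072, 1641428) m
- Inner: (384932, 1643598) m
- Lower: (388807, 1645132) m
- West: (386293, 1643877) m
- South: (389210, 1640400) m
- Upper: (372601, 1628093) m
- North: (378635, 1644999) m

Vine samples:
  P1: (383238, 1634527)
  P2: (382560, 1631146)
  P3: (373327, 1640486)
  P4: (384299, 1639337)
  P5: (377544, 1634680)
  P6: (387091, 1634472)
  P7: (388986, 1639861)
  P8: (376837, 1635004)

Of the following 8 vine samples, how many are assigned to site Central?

P1 → Outer
P2 → Outer
P3 → North
P4 → Central
P5 → Central
P6 → Outer
P7 → South
P8 → Central
3 of the 8 go to Central.

3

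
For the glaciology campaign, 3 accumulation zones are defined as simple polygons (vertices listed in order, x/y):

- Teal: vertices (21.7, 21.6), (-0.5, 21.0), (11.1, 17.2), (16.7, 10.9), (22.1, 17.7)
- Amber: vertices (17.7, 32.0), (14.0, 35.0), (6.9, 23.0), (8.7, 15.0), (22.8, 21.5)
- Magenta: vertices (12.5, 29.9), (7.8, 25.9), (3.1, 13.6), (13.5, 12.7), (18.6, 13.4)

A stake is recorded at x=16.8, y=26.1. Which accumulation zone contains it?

Cast a ray rightward from (16.8, 26.1). For each polygon, the edges (by vertex number in listed order) whose endpoints lie on opposite sides of y = 26.1, where each meets that height, and whether that is right or left of the point:
Teal: no edge straddles that height → 0 crossings.
Amber: 2–3 at x≈8.73 (left), 5–1 at x≈20.57 (right) → 1 crossing.
Magenta: 1–2 at x≈8.04 (left), 5–1 at x≈13.90 (left) → 0 crossings.
Only Amber has an odd count, so the point is inside Amber.

Amber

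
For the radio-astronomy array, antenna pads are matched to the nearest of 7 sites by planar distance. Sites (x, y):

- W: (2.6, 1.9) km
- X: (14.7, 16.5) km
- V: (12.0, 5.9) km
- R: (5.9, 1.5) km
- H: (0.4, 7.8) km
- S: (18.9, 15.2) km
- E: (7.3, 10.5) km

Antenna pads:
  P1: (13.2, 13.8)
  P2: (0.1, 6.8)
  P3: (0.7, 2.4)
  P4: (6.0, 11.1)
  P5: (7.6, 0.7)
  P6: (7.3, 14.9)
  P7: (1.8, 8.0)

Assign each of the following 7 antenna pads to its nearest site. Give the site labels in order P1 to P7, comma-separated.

P1 → X (d²=9.54)
P2 → H (d²=1.09)
P3 → W (d²=3.86)
P4 → E (d²=2.05)
P5 → R (d²=3.53)
P6 → E (d²=19.36)
P7 → H (d²=2.00)

X, H, W, E, R, E, H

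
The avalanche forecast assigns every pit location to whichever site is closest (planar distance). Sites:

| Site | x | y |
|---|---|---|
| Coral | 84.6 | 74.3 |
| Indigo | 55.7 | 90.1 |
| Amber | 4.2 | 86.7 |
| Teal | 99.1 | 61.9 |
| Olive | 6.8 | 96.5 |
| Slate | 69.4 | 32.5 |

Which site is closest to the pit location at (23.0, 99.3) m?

Olive

Squared distances to each site:
Coral: 4419.560; Indigo: 1153.930; Amber: 512.200; Teal: 7189.970; Olive: 270.280; Slate: 6615.200.
Minimum at Olive.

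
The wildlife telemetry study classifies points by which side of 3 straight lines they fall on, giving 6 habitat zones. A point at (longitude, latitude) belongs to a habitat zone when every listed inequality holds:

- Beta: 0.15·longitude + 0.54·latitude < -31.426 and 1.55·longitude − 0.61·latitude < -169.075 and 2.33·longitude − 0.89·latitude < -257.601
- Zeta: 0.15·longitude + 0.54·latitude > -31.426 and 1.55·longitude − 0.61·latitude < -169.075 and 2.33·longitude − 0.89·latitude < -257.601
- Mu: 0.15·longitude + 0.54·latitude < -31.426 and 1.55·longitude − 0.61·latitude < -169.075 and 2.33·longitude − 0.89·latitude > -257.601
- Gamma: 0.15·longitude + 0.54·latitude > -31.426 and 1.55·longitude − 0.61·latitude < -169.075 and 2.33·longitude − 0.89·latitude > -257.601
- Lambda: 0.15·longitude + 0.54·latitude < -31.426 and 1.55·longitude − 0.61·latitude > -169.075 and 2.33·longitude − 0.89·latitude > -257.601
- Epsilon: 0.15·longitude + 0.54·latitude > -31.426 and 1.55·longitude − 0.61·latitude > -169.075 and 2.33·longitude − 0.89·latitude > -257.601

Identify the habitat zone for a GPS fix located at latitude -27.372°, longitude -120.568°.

0.15·-120.568 + 0.54·-27.372 = -32.866, which is < -31.426
1.55·-120.568 − 0.61·-27.372 = -170.183, which is < -169.075
2.33·-120.568 − 0.89·-27.372 = -256.562, which is > -257.601
This sign pattern matches Mu.

Mu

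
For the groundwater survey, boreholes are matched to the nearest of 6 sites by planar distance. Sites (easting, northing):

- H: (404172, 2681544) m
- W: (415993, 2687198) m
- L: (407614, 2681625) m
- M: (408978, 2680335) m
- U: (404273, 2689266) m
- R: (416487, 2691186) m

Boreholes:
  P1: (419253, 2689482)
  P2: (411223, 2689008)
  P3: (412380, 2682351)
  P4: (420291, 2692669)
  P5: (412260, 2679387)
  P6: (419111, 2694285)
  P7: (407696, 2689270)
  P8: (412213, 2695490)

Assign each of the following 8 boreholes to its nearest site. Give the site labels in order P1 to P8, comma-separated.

P1 → R (d²=10554372.00)
P2 → W (d²=26029000.00)
P3 → M (d²=15637860.00)
P4 → R (d²=16669705.00)
P5 → M (d²=11670228.00)
P6 → R (d²=16489177.00)
P7 → U (d²=11716945.00)
P8 → R (d²=36791492.00)

R, W, M, R, M, R, U, R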